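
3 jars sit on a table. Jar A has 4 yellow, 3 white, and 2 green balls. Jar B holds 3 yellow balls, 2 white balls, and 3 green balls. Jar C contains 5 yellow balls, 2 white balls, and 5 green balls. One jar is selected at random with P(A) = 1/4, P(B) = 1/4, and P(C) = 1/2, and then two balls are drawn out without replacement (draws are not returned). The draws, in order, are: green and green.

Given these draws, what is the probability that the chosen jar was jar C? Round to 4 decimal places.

The likelihood of the observed sequence under each hypothesis: P(data | jar A) = (2/9)(1/8) = 0.027778; P(data | jar B) = (3/8)(2/7) = 0.10714; P(data | jar C) = (5/12)(4/11) = 0.15152.
The prior-weighted likelihoods are 1/4 · 0.027778 = 0.0069444, 1/4 · 0.10714 = 0.026786, 1/2 · 0.15152 = 0.075758; these sum to 0.10949.
By Bayes' rule, P(jar C | data) = (0.075758) / (0.10949) = 0.69193.

0.6919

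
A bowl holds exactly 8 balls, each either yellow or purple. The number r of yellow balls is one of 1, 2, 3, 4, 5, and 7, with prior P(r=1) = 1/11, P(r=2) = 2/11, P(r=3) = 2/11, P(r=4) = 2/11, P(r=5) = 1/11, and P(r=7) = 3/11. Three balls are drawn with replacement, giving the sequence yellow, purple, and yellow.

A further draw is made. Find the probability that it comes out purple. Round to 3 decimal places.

0.422

For each hypothesis, P(data | H) works out to: P(data | r = 1) = (1/8)(7/8)(1/8) = 0.013672; P(data | r = 2) = (2/8)(6/8)(2/8) = 0.046875; P(data | r = 3) = (3/8)(5/8)(3/8) = 0.087891; P(data | r = 4) = (4/8)(4/8)(4/8) = 0.125; P(data | r = 5) = (5/8)(3/8)(5/8) = 0.14648; P(data | r = 7) = (7/8)(1/8)(7/8) = 0.095703.
Multiplying each by its prior: 1/11 · 0.013672 = 0.0012429, 2/11 · 0.046875 = 0.0085227, 2/11 · 0.087891 = 0.01598, 2/11 · 0.125 = 0.022727, 1/11 · 0.14648 = 0.013317, 3/11 · 0.095703 = 0.026101; summing to 0.087891.
The posterior is then P(r = 1 | data) = 0.014141, P(r = 2 | data) = 0.09697, P(r = 3 | data) = 0.18182, P(r = 4 | data) = 0.25859, P(r = 5 | data) = 0.15152, P(r = 7 | data) = 0.29697.
The predictive probability is P(purple next | data) = (7/8)(0.014141) + (3/4)(0.09697) + (5/8)(0.18182) + (1/2)(0.25859) + (3/8)(0.15152) + (1/8)(0.29697) = 0.42197.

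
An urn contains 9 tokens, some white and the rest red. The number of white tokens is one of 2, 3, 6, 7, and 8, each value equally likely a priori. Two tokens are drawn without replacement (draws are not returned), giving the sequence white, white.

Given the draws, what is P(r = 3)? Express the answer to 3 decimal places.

Under each hypothesis, the probability of the observed sequence is: P(data | r = 2) = (2/9)(1/8) = 1/36; P(data | r = 3) = (3/9)(2/8) = 1/12; P(data | r = 6) = (6/9)(5/8) = 5/12; P(data | r = 7) = (7/9)(6/8) = 7/12; P(data | r = 8) = (8/9)(7/8) = 7/9.
Weighting by the prior gives 1/5 · 1/36 = 1/180, 1/5 · 1/12 = 1/60, 1/5 · 5/12 = 1/12, 1/5 · 7/12 = 7/60, 1/5 · 7/9 = 7/45; with total 17/45.
Therefore the posterior P(r = 3 | data) = (1/60) / (17/45) = 3/68.

0.044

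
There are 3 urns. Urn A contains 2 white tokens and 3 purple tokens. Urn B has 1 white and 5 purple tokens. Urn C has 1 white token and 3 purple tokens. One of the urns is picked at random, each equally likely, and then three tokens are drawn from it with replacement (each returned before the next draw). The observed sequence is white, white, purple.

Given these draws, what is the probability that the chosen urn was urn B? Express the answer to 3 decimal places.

The likelihood of the observed sequence under each hypothesis: P(data | urn A) = (2/5)(2/5)(3/5) = 0.096; P(data | urn B) = (1/6)(1/6)(5/6) = 0.023148; P(data | urn C) = (1/4)(1/4)(3/4) = 0.046875.
The prior-weighted likelihoods are 1/3 · 0.096 = 0.032, 1/3 · 0.023148 = 0.007716, 1/3 · 0.046875 = 0.015625; with total 0.055341.
By Bayes' rule, P(urn B | data) = (0.007716) / (0.055341) = 0.13943.

0.139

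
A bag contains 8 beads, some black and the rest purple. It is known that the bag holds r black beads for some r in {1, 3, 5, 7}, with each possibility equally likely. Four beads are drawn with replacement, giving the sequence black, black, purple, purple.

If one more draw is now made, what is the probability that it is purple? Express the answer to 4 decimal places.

0.5000

The likelihood of the observed sequence under each hypothesis: P(data | r = 1) = (1/8)(1/8)(7/8)(7/8) = 0.011963; P(data | r = 3) = (3/8)(3/8)(5/8)(5/8) = 0.054932; P(data | r = 5) = (5/8)(5/8)(3/8)(3/8) = 0.054932; P(data | r = 7) = (7/8)(7/8)(1/8)(1/8) = 0.011963.
Weighting by the prior gives 1/4 · 0.011963 = 0.0029907, 1/4 · 0.054932 = 0.013733, 1/4 · 0.054932 = 0.013733, 1/4 · 0.011963 = 0.0029907; summing to 0.033447.
Normalising, the posterior is P(r = 1 | data) = 0.089416, P(r = 3 | data) = 0.41058, P(r = 5 | data) = 0.41058, P(r = 7 | data) = 0.089416.
Averaging over the posterior, P(purple next | data) = (7/8)(0.089416) + (5/8)(0.41058) + (3/8)(0.41058) + (1/8)(0.089416) = 0.5.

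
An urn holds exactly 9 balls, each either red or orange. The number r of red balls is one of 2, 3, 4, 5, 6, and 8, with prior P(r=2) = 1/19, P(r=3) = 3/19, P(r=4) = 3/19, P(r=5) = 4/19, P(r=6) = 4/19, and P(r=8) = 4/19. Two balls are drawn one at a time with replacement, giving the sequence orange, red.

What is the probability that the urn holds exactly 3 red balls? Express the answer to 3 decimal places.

0.173

Compute the likelihood of the observed sequence for each case: P(data | r = 2) = (7/9)(2/9) = 0.17284; P(data | r = 3) = (6/9)(3/9) = 0.22222; P(data | r = 4) = (5/9)(4/9) = 0.24691; P(data | r = 5) = (4/9)(5/9) = 0.24691; P(data | r = 6) = (3/9)(6/9) = 0.22222; P(data | r = 8) = (1/9)(8/9) = 0.098765.
The prior-weighted likelihoods are 1/19 · 0.17284 = 0.0090968, 3/19 · 0.22222 = 0.035088, 3/19 · 0.24691 = 0.038986, 4/19 · 0.24691 = 0.051982, 4/19 · 0.22222 = 0.046784, 4/19 · 0.098765 = 0.020793; these sum to 0.20273.
Hence P(r = 3 | data) = (0.035088) / (0.20273) = 0.17308.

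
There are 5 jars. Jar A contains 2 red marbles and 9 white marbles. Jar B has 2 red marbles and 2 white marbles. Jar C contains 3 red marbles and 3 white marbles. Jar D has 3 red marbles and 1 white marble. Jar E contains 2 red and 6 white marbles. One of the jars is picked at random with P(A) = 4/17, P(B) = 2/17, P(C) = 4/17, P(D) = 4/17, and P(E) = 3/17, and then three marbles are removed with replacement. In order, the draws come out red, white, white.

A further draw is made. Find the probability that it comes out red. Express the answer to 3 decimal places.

Under each hypothesis, the probability of the observed sequence is: P(data | jar A) = (2/11)(9/11)(9/11) = 0.12171; P(data | jar B) = (2/4)(2/4)(2/4) = 0.125; P(data | jar C) = (3/6)(3/6)(3/6) = 0.125; P(data | jar D) = (3/4)(1/4)(1/4) = 0.046875; P(data | jar E) = (2/8)(6/8)(6/8) = 0.14062.
The prior-weighted likelihoods are 4/17 · 0.12171 = 0.028638, 2/17 · 0.125 = 0.014706, 4/17 · 0.125 = 0.029412, 4/17 · 0.046875 = 0.011029, 3/17 · 0.14062 = 0.024816; summing to 0.1086.
Dividing through by the total gives posterior P(jar A | data) = 0.2637, P(jar B | data) = 0.13541, P(jar C | data) = 0.27082, P(jar D | data) = 0.10156, P(jar E | data) = 0.22851.
Averaging over the posterior, P(red next | data) = (2/11)(0.2637) + (1/2)(0.13541) + (1/2)(0.27082) + (3/4)(0.10156) + (1/4)(0.22851) = 0.38436.

0.384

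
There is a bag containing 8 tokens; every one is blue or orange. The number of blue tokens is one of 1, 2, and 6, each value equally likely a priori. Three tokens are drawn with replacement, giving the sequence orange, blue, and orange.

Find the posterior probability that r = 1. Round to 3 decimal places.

Compute the likelihood of the observed sequence for each case: P(data | r = 1) = (7/8)(1/8)(7/8) = 0.095703; P(data | r = 2) = (6/8)(2/8)(6/8) = 0.14062; P(data | r = 6) = (2/8)(6/8)(2/8) = 0.046875.
The prior-weighted likelihoods are 1/3 · 0.095703 = 0.031901, 1/3 · 0.14062 = 0.046875, 1/3 · 0.046875 = 0.015625; with total 0.094401.
Hence P(r = 1 | data) = (0.031901) / (0.094401) = 0.33793.

0.338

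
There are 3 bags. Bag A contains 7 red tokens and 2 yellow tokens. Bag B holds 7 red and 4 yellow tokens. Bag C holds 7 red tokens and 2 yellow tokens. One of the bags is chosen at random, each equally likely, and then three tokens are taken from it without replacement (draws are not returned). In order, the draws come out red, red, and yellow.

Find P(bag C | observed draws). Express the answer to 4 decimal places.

Under each hypothesis, the probability of the observed sequence is: P(data | bag A) = (7/9)(6/8)(2/7) = 1/6; P(data | bag B) = (7/11)(6/10)(4/9) = 28/165; P(data | bag C) = (7/9)(6/8)(2/7) = 1/6.
Multiplying each by its prior: 1/3 · 1/6 = 1/18, 1/3 · 28/165 = 28/495, 1/3 · 1/6 = 1/18; with total 83/495.
So P(bag C | data) = (1/18) / (83/495) = 55/166.

0.3313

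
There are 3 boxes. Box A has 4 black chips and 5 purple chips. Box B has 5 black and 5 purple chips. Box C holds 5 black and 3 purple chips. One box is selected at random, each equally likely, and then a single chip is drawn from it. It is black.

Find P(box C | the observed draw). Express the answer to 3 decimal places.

The likelihood of this draw under each hypothesis: P(data | box A) = (4/9) = 4/9; P(data | box B) = (5/10) = 1/2; P(data | box C) = (5/8) = 5/8.
The prior-weighted likelihoods are 1/3 · 4/9 = 4/27, 1/3 · 1/2 = 1/6, 1/3 · 5/8 = 5/24; with total 113/216.
So P(box C | data) = (5/24) / (113/216) = 45/113.

0.398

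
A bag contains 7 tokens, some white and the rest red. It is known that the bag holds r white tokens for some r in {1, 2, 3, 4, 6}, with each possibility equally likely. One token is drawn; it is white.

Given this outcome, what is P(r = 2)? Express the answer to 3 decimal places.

0.125

The likelihood of this draw under each hypothesis: P(data | r = 1) = (1/7) = 1/7; P(data | r = 2) = (2/7) = 2/7; P(data | r = 3) = (3/7) = 3/7; P(data | r = 4) = (4/7) = 4/7; P(data | r = 6) = (6/7) = 6/7.
Multiplying each by its prior: 1/5 · 1/7 = 1/35, 1/5 · 2/7 = 2/35, 1/5 · 3/7 = 3/35, 1/5 · 4/7 = 4/35, 1/5 · 6/7 = 6/35; summing to 16/35.
So P(r = 2 | data) = (2/35) / (16/35) = 1/8.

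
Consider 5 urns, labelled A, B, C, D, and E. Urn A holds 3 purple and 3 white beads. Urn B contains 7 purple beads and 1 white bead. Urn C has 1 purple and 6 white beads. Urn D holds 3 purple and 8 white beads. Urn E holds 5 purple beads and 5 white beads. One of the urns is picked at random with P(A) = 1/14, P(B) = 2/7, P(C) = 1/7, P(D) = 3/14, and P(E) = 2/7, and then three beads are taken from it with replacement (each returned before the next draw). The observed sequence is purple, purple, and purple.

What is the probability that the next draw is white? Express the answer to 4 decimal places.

0.2067

Compute the likelihood of the observed sequence for each case: P(data | urn A) = (3/6)(3/6)(3/6) = 0.125; P(data | urn B) = (7/8)(7/8)(7/8) = 0.66992; P(data | urn C) = (1/7)(1/7)(1/7) = 0.0029155; P(data | urn D) = (3/11)(3/11)(3/11) = 0.020285; P(data | urn E) = (5/10)(5/10)(5/10) = 0.125.
Multiplying each by its prior: 1/14 · 0.125 = 0.0089286, 2/7 · 0.66992 = 0.19141, 1/7 · 0.0029155 = 0.00041649, 3/14 · 0.020285 = 0.0043469, 2/7 · 0.125 = 0.035714; summing to 0.24081.
Dividing through by the total gives posterior P(urn A | data) = 0.037077, P(urn B | data) = 0.79484, P(urn C | data) = 0.0017295, P(urn D | data) = 0.018051, P(urn E | data) = 0.14831.
The predictive probability is P(white next | data) = (1/2)(0.037077) + (1/8)(0.79484) + (6/7)(0.0017295) + (8/11)(0.018051) + (1/2)(0.14831) = 0.20666.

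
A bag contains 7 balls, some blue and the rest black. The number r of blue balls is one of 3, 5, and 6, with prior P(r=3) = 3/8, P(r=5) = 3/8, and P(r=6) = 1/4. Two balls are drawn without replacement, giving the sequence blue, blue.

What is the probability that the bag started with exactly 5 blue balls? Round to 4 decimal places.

Compute the likelihood of the observed sequence for each case: P(data | r = 3) = (3/7)(2/6) = 1/7; P(data | r = 5) = (5/7)(4/6) = 10/21; P(data | r = 6) = (6/7)(5/6) = 5/7.
Weighting by the prior gives 3/8 · 1/7 = 3/56, 3/8 · 10/21 = 5/28, 1/4 · 5/7 = 5/28; summing to 23/56.
So P(r = 5 | data) = (5/28) / (23/56) = 10/23.

0.4348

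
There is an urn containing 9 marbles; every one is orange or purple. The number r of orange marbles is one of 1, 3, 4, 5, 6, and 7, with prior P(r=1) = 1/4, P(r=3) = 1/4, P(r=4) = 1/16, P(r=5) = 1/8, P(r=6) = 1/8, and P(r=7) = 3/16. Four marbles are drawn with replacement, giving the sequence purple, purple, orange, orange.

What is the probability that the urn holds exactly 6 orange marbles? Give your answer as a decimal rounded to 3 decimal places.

0.162

Compute the likelihood of the observed sequence for each case: P(data | r = 1) = (8/9)(8/9)(1/9)(1/9) = 0.0097546; P(data | r = 3) = (6/9)(6/9)(3/9)(3/9) = 0.049383; P(data | r = 4) = (5/9)(5/9)(4/9)(4/9) = 0.060966; P(data | r = 5) = (4/9)(4/9)(5/9)(5/9) = 0.060966; P(data | r = 6) = (3/9)(3/9)(6/9)(6/9) = 0.049383; P(data | r = 7) = (2/9)(2/9)(7/9)(7/9) = 0.029873.
The prior-weighted likelihoods are 1/4 · 0.0097546 = 0.0024387, 1/4 · 0.049383 = 0.012346, 1/16 · 0.060966 = 0.0038104, 1/8 · 0.060966 = 0.0076208, 1/8 · 0.049383 = 0.0061728, 3/16 · 0.029873 = 0.0056013; summing to 0.03799.
Therefore the posterior P(r = 6 | data) = (0.0061728) / (0.03799) = 0.16249.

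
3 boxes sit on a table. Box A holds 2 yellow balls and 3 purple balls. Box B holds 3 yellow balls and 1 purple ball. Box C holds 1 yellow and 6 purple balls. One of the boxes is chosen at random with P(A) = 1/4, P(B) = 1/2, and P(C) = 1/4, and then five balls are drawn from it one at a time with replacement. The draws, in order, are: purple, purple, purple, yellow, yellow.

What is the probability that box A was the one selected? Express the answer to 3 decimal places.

The likelihood of the observed sequence under each hypothesis: P(data | box A) = (3/5)(3/5)(3/5)(2/5)(2/5) = 0.03456; P(data | box B) = (1/4)(1/4)(1/4)(3/4)(3/4) = 0.0087891; P(data | box C) = (6/7)(6/7)(6/7)(1/7)(1/7) = 0.012852.
The prior-weighted likelihoods are 1/4 · 0.03456 = 0.00864, 1/2 · 0.0087891 = 0.0043945, 1/4 · 0.012852 = 0.0032129; summing to 0.016247.
So P(box A | data) = (0.00864) / (0.016247) = 0.53177.

0.532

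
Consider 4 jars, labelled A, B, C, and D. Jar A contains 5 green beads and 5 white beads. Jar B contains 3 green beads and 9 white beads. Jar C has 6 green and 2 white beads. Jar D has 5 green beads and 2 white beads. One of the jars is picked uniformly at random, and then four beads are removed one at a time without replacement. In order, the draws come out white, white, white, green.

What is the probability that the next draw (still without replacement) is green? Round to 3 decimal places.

0.383

For each hypothesis, P(data | H) works out to: P(data | jar A) = (5/10)(4/9)(3/8)(5/7) = 0.059524; P(data | jar B) = (9/12)(8/11)(7/10)(3/9) = 0.12727; P(data | jar C) = (2/8)(1/7)(0/6) = 0; P(data | jar D) = (2/7)(1/6)(0/5) = 0.
The prior-weighted likelihoods are 1/4 · 0.059524 = 0.014881, 1/4 · 0.12727 = 0.031818, 1/4 · 0 = 0, 1/4 · 0 = 0; with total 0.046699.
Dividing through by the total gives posterior P(jar A | data) = 0.31866, P(jar B | data) = 0.68134, P(jar C | data) = 0, P(jar D | data) = 0.
Averaging over the posterior, P(green next | data) = (2/3)(0.31866) + (1/4)(0.68134) = 0.38277.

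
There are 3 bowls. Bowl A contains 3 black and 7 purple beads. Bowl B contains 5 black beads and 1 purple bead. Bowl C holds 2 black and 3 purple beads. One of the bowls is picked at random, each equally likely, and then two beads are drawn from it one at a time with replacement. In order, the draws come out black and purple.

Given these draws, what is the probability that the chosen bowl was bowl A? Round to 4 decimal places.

0.3566

The likelihood of the observed sequence under each hypothesis: P(data | bowl A) = (3/10)(7/10) = 21/100; P(data | bowl B) = (5/6)(1/6) = 5/36; P(data | bowl C) = (2/5)(3/5) = 6/25.
Multiplying each by its prior: 1/3 · 21/100 = 7/100, 1/3 · 5/36 = 5/108, 1/3 · 6/25 = 2/25; summing to 53/270.
So P(bowl A | data) = (7/100) / (53/270) = 189/530.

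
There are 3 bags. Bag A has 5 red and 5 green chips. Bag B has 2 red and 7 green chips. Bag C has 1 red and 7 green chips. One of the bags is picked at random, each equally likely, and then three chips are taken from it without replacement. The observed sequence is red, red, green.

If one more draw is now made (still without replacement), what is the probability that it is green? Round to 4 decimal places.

0.6429

Compute the likelihood of the observed sequence for each case: P(data | bag A) = (5/10)(4/9)(5/8) = 5/36; P(data | bag B) = (2/9)(1/8)(7/7) = 1/36; P(data | bag C) = (1/8)(0/7) = 0.
The prior-weighted likelihoods are 1/3 · 5/36 = 5/108, 1/3 · 1/36 = 1/108, 1/3 · 0 = 0; with total 1/18.
Dividing through by the total gives posterior P(bag A | data) = 5/6, P(bag B | data) = 1/6, P(bag C | data) = 0.
The predictive probability is P(green next | data) = (4/7)(5/6) + (1)(1/6) = 9/14.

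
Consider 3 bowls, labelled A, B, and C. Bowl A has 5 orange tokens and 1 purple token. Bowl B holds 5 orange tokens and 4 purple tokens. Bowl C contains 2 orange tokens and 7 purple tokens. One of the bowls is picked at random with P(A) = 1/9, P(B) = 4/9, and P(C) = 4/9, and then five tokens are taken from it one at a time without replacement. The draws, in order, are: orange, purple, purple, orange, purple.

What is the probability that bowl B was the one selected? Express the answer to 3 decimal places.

For each hypothesis, P(data | H) works out to: P(data | bowl A) = (5/6)(1/5)(0/4) = 0; P(data | bowl B) = (5/9)(4/8)(3/7)(4/6)(2/5) = 2/63; P(data | bowl C) = (2/9)(7/8)(6/7)(1/6)(5/5) = 1/36.
Weighting by the prior gives 1/9 · 0 = 0, 4/9 · 2/63 = 8/567, 4/9 · 1/36 = 1/81; with total 5/189.
By Bayes' rule, P(bowl B | data) = (8/567) / (5/189) = 8/15.

0.533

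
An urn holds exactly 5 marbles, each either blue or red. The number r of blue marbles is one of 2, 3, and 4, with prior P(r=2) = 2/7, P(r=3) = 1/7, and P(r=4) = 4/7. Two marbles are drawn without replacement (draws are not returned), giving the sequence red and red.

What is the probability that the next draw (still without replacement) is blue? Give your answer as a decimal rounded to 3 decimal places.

0.714

The likelihood of the observed sequence under each hypothesis: P(data | r = 2) = (3/5)(2/4) = 3/10; P(data | r = 3) = (2/5)(1/4) = 1/10; P(data | r = 4) = (1/5)(0/4) = 0.
Multiplying each by its prior: 2/7 · 3/10 = 3/35, 1/7 · 1/10 = 1/70, 4/7 · 0 = 0; summing to 1/10.
Normalising, the posterior is P(r = 2 | data) = 6/7, P(r = 3 | data) = 1/7, P(r = 4 | data) = 0.
Averaging over the posterior, P(blue next | data) = (2/3)(6/7) + (1)(1/7) = 5/7.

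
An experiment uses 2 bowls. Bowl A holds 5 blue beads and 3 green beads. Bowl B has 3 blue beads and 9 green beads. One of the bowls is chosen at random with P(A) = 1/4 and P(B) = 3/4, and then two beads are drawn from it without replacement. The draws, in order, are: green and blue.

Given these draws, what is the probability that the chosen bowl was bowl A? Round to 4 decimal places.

The likelihood of the observed sequence under each hypothesis: P(data | bowl A) = (3/8)(5/7) = 0.26786; P(data | bowl B) = (9/12)(3/11) = 0.20455.
Multiplying each by its prior: 1/4 · 0.26786 = 0.066964, 3/4 · 0.20455 = 0.15341; with total 0.22037.
Therefore the posterior P(bowl A | data) = (0.066964) / (0.22037) = 0.30387.

0.3039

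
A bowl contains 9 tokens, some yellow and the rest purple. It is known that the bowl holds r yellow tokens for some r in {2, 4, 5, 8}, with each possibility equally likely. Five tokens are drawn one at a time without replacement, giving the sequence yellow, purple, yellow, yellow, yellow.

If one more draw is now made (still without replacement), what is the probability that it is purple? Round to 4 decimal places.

0.2105

For each hypothesis, P(data | H) works out to: P(data | r = 2) = (2/9)(7/8)(1/7)(0/6) = 0; P(data | r = 4) = (4/9)(5/8)(3/7)(2/6)(1/5) = 1/126; P(data | r = 5) = (5/9)(4/8)(4/7)(3/6)(2/5) = 2/63; P(data | r = 8) = (8/9)(1/8)(7/7)(6/6)(5/5) = 1/9.
The prior-weighted likelihoods are 1/4 · 0 = 0, 1/4 · 1/126 = 1/504, 1/4 · 2/63 = 1/126, 1/4 · 1/9 = 1/36; with total 19/504.
Dividing through by the total gives posterior P(r = 2 | data) = 0, P(r = 4 | data) = 1/19, P(r = 5 | data) = 4/19, P(r = 8 | data) = 14/19.
Averaging over the posterior, P(purple next | data) = (1)(1/19) + (3/4)(4/19) + (0)(14/19) = 4/19.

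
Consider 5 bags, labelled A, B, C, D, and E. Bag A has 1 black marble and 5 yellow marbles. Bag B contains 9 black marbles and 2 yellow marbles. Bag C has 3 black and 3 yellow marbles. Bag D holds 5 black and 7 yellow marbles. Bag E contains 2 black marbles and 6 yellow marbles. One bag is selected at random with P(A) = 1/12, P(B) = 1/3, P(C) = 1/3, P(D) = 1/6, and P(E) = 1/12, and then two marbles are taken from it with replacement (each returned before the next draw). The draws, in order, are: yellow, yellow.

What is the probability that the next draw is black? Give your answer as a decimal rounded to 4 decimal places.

The likelihood of the observed sequence under each hypothesis: P(data | bag A) = (5/6)(5/6) = 0.69444; P(data | bag B) = (2/11)(2/11) = 0.033058; P(data | bag C) = (3/6)(3/6) = 0.25; P(data | bag D) = (7/12)(7/12) = 0.34028; P(data | bag E) = (6/8)(6/8) = 0.5625.
Weighting by the prior gives 1/12 · 0.69444 = 0.05787, 1/3 · 0.033058 = 0.011019, 1/3 · 0.25 = 0.083333, 1/6 · 0.34028 = 0.056713, 1/12 · 0.5625 = 0.046875; summing to 0.25581.
Normalising, the posterior is P(bag A | data) = 0.22622, P(bag B | data) = 0.043076, P(bag C | data) = 0.32576, P(bag D | data) = 0.2217, P(bag E | data) = 0.18324.
Averaging over the posterior, P(black next | data) = (1/6)(0.22622) + (9/11)(0.043076) + (1/2)(0.32576) + (5/12)(0.2217) + (1/4)(0.18324) = 0.37401.

0.3740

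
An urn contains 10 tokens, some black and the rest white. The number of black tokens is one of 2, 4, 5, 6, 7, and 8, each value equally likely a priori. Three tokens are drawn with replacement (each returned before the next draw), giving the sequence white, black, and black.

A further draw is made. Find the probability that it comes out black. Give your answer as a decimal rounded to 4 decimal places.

0.5938

The likelihood of the observed sequence under each hypothesis: P(data | r = 2) = (8/10)(2/10)(2/10) = 0.032; P(data | r = 4) = (6/10)(4/10)(4/10) = 0.096; P(data | r = 5) = (5/10)(5/10)(5/10) = 0.125; P(data | r = 6) = (4/10)(6/10)(6/10) = 0.144; P(data | r = 7) = (3/10)(7/10)(7/10) = 0.147; P(data | r = 8) = (2/10)(8/10)(8/10) = 0.128.
Weighting by the prior gives 1/6 · 0.032 = 0.0053333, 1/6 · 0.096 = 0.016, 1/6 · 0.125 = 0.020833, 1/6 · 0.144 = 0.024, 1/6 · 0.147 = 0.0245, 1/6 · 0.128 = 0.021333; with total 0.112.
The posterior is then P(r = 2 | data) = 0.047619, P(r = 4 | data) = 0.14286, P(r = 5 | data) = 0.18601, P(r = 6 | data) = 0.21429, P(r = 7 | data) = 0.21875, P(r = 8 | data) = 0.19048.
So P(black next | data) = Σ P(black next | H) P(H | data) = (1/5)(0.047619) + (2/5)(0.14286) + (1/2)(0.18601) + (3/5)(0.21429) + (7/10)(0.21875) + (4/5)(0.19048) = 0.59375.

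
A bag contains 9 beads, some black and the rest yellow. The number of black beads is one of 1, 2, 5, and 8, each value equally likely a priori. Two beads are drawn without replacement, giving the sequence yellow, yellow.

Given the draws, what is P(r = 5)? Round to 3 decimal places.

0.109

Compute the likelihood of the observed sequence for each case: P(data | r = 1) = (8/9)(7/8) = 7/9; P(data | r = 2) = (7/9)(6/8) = 7/12; P(data | r = 5) = (4/9)(3/8) = 1/6; P(data | r = 8) = (1/9)(0/8) = 0.
Multiplying each by its prior: 1/4 · 7/9 = 7/36, 1/4 · 7/12 = 7/48, 1/4 · 1/6 = 1/24, 1/4 · 0 = 0; these sum to 55/144.
Therefore the posterior P(r = 5 | data) = (1/24) / (55/144) = 6/55.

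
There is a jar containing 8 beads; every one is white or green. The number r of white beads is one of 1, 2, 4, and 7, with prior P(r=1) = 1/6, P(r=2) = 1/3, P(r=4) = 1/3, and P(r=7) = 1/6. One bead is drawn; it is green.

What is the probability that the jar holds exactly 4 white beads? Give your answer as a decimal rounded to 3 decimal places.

0.286

Under each hypothesis, the probability of this draw is: P(data | r = 1) = (7/8) = 7/8; P(data | r = 2) = (6/8) = 3/4; P(data | r = 4) = (4/8) = 1/2; P(data | r = 7) = (1/8) = 1/8.
Multiplying each by its prior: 1/6 · 7/8 = 7/48, 1/3 · 3/4 = 1/4, 1/3 · 1/2 = 1/6, 1/6 · 1/8 = 1/48; these sum to 7/12.
So P(r = 4 | data) = (1/6) / (7/12) = 2/7.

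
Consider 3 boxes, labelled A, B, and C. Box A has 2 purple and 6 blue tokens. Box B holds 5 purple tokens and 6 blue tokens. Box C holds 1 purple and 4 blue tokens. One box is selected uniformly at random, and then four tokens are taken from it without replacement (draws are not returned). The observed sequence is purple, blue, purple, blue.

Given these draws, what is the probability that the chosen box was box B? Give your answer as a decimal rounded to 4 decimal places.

The likelihood of the observed sequence under each hypothesis: P(data | box A) = (2/8)(6/7)(1/6)(5/5) = 0.035714; P(data | box B) = (5/11)(6/10)(4/9)(5/8) = 0.075758; P(data | box C) = (1/5)(4/4)(0/3) = 0.
Weighting by the prior gives 1/3 · 0.035714 = 0.011905, 1/3 · 0.075758 = 0.025253, 1/3 · 0 = 0; with total 0.037157.
Therefore the posterior P(box B | data) = (0.025253) / (0.037157) = 0.67961.

0.6796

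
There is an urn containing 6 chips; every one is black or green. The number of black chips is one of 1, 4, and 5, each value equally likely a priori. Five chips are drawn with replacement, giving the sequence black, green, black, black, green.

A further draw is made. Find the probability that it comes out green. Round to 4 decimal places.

Compute the likelihood of the observed sequence for each case: P(data | r = 1) = (1/6)(5/6)(1/6)(1/6)(5/6) = 0.003215; P(data | r = 4) = (4/6)(2/6)(4/6)(4/6)(2/6) = 0.032922; P(data | r = 5) = (5/6)(1/6)(5/6)(5/6)(1/6) = 0.016075.
The prior-weighted likelihoods are 1/3 · 0.003215 = 0.0010717, 1/3 · 0.032922 = 0.010974, 1/3 · 0.016075 = 0.0053584; summing to 0.017404.
The posterior is then P(r = 1 | data) = 0.061576, P(r = 4 | data) = 0.63054, P(r = 5 | data) = 0.30788.
Averaging over the posterior, P(green next | data) = (5/6)(0.061576) + (1/3)(0.63054) + (1/6)(0.30788) = 0.31281.

0.3128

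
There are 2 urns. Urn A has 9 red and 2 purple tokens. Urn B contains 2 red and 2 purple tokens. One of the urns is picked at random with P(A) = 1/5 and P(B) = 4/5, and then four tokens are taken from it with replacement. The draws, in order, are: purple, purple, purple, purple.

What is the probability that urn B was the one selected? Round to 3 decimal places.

0.996

For each hypothesis, P(data | H) works out to: P(data | urn A) = (2/11)(2/11)(2/11)(2/11) = 0.0010928; P(data | urn B) = (2/4)(2/4)(2/4)(2/4) = 0.0625.
The prior-weighted likelihoods are 1/5 · 0.0010928 = 0.00021856, 4/5 · 0.0625 = 0.05; with total 0.050219.
By Bayes' rule, P(urn B | data) = (0.05) / (0.050219) = 0.99565.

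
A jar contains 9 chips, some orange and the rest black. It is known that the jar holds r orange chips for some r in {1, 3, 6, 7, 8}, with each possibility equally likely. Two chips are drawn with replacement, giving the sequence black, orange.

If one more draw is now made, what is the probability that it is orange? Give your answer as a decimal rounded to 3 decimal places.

0.559

Compute the likelihood of the observed sequence for each case: P(data | r = 1) = (8/9)(1/9) = 8/81; P(data | r = 3) = (6/9)(3/9) = 2/9; P(data | r = 6) = (3/9)(6/9) = 2/9; P(data | r = 7) = (2/9)(7/9) = 14/81; P(data | r = 8) = (1/9)(8/9) = 8/81.
Weighting by the prior gives 1/5 · 8/81 = 8/405, 1/5 · 2/9 = 2/45, 1/5 · 2/9 = 2/45, 1/5 · 14/81 = 14/405, 1/5 · 8/81 = 8/405; these sum to 22/135.
Dividing through by the total gives posterior P(r = 1 | data) = 4/33, P(r = 3 | data) = 3/11, P(r = 6 | data) = 3/11, P(r = 7 | data) = 7/33, P(r = 8 | data) = 4/33.
The predictive probability is P(orange next | data) = (1/9)(4/33) + (1/3)(3/11) + (2/3)(3/11) + (7/9)(7/33) + (8/9)(4/33) = 166/297.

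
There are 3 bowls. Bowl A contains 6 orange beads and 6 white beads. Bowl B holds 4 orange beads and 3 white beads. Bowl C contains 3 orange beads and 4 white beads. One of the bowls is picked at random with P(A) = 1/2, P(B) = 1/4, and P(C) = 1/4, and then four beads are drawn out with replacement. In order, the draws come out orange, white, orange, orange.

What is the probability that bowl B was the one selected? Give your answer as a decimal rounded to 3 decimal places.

0.320

Compute the likelihood of the observed sequence for each case: P(data | bowl A) = (6/12)(6/12)(6/12)(6/12) = 0.0625; P(data | bowl B) = (4/7)(3/7)(4/7)(4/7) = 0.079967; P(data | bowl C) = (3/7)(4/7)(3/7)(3/7) = 0.044981.
The prior-weighted likelihoods are 1/2 · 0.0625 = 0.03125, 1/4 · 0.079967 = 0.019992, 1/4 · 0.044981 = 0.011245; summing to 0.062487.
Hence P(bowl B | data) = (0.019992) / (0.062487) = 0.31993.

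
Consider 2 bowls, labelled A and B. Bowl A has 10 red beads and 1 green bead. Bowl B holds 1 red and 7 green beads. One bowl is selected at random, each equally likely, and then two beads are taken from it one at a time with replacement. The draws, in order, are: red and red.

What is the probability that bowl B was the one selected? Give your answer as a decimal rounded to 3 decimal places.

0.019

Compute the likelihood of the observed sequence for each case: P(data | bowl A) = (10/11)(10/11) = 0.82645; P(data | bowl B) = (1/8)(1/8) = 0.015625.
Weighting by the prior gives 1/2 · 0.82645 = 0.41322, 1/2 · 0.015625 = 0.0078125; these sum to 0.42104.
Hence P(bowl B | data) = (0.0078125) / (0.42104) = 0.018555.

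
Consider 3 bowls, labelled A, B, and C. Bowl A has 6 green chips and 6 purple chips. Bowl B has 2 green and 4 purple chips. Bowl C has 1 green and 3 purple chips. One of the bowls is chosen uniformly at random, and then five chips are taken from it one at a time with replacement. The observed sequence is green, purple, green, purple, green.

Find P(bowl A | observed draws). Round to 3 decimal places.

0.553

Compute the likelihood of the observed sequence for each case: P(data | bowl A) = (6/12)(6/12)(6/12)(6/12)(6/12) = 0.03125; P(data | bowl B) = (2/6)(4/6)(2/6)(4/6)(2/6) = 0.016461; P(data | bowl C) = (1/4)(3/4)(1/4)(3/4)(1/4) = 0.0087891.
The prior-weighted likelihoods are 1/3 · 0.03125 = 0.010417, 1/3 · 0.016461 = 0.005487, 1/3 · 0.0087891 = 0.0029297; with total 0.018833.
By Bayes' rule, P(bowl A | data) = (0.010417) / (0.018833) = 0.5531.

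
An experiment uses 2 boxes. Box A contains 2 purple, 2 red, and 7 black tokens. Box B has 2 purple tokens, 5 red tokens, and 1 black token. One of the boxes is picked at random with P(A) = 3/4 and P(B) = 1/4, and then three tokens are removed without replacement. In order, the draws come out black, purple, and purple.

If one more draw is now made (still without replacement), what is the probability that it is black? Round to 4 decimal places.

Under each hypothesis, the probability of the observed sequence is: P(data | box A) = (7/11)(2/10)(1/9) = 0.014141; P(data | box B) = (1/8)(2/7)(1/6) = 0.0059524.
The prior-weighted likelihoods are 3/4 · 0.014141 = 0.010606, 1/4 · 0.0059524 = 0.0014881; these sum to 0.012094.
The posterior is then P(box A | data) = 0.87696, P(box B | data) = 0.12304.
The predictive probability is P(black next | data) = (3/4)(0.87696) + (0)(0.12304) = 0.65772.

0.6577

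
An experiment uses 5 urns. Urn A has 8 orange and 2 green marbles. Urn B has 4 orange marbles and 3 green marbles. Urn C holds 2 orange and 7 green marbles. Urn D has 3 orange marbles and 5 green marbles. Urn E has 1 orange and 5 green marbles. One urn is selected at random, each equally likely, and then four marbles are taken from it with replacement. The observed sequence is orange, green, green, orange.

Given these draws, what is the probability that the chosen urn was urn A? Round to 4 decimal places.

0.1350

Under each hypothesis, the probability of the observed sequence is: P(data | urn A) = (8/10)(2/10)(2/10)(8/10) = 0.0256; P(data | urn B) = (4/7)(3/7)(3/7)(4/7) = 0.059975; P(data | urn C) = (2/9)(7/9)(7/9)(2/9) = 0.029873; P(data | urn D) = (3/8)(5/8)(5/8)(3/8) = 0.054932; P(data | urn E) = (1/6)(5/6)(5/6)(1/6) = 0.01929.
Multiplying each by its prior: 1/5 · 0.0256 = 0.00512, 1/5 · 0.059975 = 0.011995, 1/5 · 0.029873 = 0.0059747, 1/5 · 0.054932 = 0.010986, 1/5 · 0.01929 = 0.003858; summing to 0.037934.
Therefore the posterior P(urn A | data) = (0.00512) / (0.037934) = 0.13497.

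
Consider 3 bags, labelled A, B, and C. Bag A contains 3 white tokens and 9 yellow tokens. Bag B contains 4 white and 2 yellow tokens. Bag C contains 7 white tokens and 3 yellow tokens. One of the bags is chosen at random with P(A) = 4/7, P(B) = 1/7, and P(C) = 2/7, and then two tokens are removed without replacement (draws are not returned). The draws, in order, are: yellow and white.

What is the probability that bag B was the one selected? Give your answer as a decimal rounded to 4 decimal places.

The likelihood of the observed sequence under each hypothesis: P(data | bag A) = (9/12)(3/11) = 0.20455; P(data | bag B) = (2/6)(4/5) = 0.26667; P(data | bag C) = (3/10)(7/9) = 0.23333.
Weighting by the prior gives 4/7 · 0.20455 = 0.11688, 1/7 · 0.26667 = 0.038095, 2/7 · 0.23333 = 0.066667; these sum to 0.22165.
Therefore the posterior P(bag B | data) = (0.038095) / (0.22165) = 0.17188.

0.1719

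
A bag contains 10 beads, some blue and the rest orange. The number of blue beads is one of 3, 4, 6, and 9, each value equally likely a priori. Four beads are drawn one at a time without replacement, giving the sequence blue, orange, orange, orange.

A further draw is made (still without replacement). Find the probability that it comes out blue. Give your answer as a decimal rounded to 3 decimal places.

For each hypothesis, P(data | H) works out to: P(data | r = 3) = (3/10)(7/9)(6/8)(5/7) = 0.125; P(data | r = 4) = (4/10)(6/9)(5/8)(4/7) = 0.095238; P(data | r = 6) = (6/10)(4/9)(3/8)(2/7) = 0.028571; P(data | r = 9) = (9/10)(1/9)(0/8) = 0.
The prior-weighted likelihoods are 1/4 · 0.125 = 0.03125, 1/4 · 0.095238 = 0.02381, 1/4 · 0.028571 = 0.0071429, 1/4 · 0 = 0; these sum to 0.062202.
Normalising, the posterior is P(r = 3 | data) = 0.50239, P(r = 4 | data) = 0.38278, P(r = 6 | data) = 0.11483, P(r = 9 | data) = 0.
The predictive probability is P(blue next | data) = (1/3)(0.50239) + (1/2)(0.38278) + (5/6)(0.11483) = 0.45455.

0.455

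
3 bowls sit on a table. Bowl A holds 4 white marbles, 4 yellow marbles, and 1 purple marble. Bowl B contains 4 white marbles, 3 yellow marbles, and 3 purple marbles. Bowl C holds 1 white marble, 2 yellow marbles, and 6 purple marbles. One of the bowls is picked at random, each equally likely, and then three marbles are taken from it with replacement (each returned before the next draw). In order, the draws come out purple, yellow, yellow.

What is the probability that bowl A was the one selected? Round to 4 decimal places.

0.2681

Compute the likelihood of the observed sequence for each case: P(data | bowl A) = (1/9)(4/9)(4/9) = 0.021948; P(data | bowl B) = (3/10)(3/10)(3/10) = 0.027; P(data | bowl C) = (6/9)(2/9)(2/9) = 0.032922.
The prior-weighted likelihoods are 1/3 · 0.021948 = 0.007316, 1/3 · 0.027 = 0.009, 1/3 · 0.032922 = 0.010974; summing to 0.02729.
So P(bowl A | data) = (0.007316) / (0.02729) = 0.26808.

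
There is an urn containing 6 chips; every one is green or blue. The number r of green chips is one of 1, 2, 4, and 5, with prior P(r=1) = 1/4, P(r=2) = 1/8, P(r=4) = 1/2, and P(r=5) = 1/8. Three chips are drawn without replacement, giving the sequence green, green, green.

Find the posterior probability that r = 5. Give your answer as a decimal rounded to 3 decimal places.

0.385

The likelihood of the observed sequence under each hypothesis: P(data | r = 1) = (1/6)(0/5) = 0; P(data | r = 2) = (2/6)(1/5)(0/4) = 0; P(data | r = 4) = (4/6)(3/5)(2/4) = 1/5; P(data | r = 5) = (5/6)(4/5)(3/4) = 1/2.
Weighting by the prior gives 1/4 · 0 = 0, 1/8 · 0 = 0, 1/2 · 1/5 = 1/10, 1/8 · 1/2 = 1/16; these sum to 13/80.
By Bayes' rule, P(r = 5 | data) = (1/16) / (13/80) = 5/13.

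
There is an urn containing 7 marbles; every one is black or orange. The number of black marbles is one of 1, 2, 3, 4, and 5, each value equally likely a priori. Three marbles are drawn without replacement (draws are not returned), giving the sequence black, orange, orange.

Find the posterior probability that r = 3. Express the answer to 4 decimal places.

0.2571

For each hypothesis, P(data | H) works out to: P(data | r = 1) = (1/7)(6/6)(5/5) = 1/7; P(data | r = 2) = (2/7)(5/6)(4/5) = 4/21; P(data | r = 3) = (3/7)(4/6)(3/5) = 6/35; P(data | r = 4) = (4/7)(3/6)(2/5) = 4/35; P(data | r = 5) = (5/7)(2/6)(1/5) = 1/21.
Multiplying each by its prior: 1/5 · 1/7 = 1/35, 1/5 · 4/21 = 4/105, 1/5 · 6/35 = 6/175, 1/5 · 4/35 = 4/175, 1/5 · 1/21 = 1/105; summing to 2/15.
So P(r = 3 | data) = (6/175) / (2/15) = 9/35.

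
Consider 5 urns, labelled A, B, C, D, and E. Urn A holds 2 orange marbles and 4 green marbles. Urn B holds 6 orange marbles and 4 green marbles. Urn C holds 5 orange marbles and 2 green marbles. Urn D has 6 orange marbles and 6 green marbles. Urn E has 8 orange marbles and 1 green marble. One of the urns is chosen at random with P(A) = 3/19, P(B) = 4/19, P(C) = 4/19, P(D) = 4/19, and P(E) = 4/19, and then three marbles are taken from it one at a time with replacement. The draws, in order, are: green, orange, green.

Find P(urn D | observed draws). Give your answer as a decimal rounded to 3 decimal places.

For each hypothesis, P(data | H) works out to: P(data | urn A) = (4/6)(2/6)(4/6) = 0.14815; P(data | urn B) = (4/10)(6/10)(4/10) = 0.096; P(data | urn C) = (2/7)(5/7)(2/7) = 0.058309; P(data | urn D) = (6/12)(6/12)(6/12) = 0.125; P(data | urn E) = (1/9)(8/9)(1/9) = 0.010974.
Multiplying each by its prior: 3/19 · 0.14815 = 0.023392, 4/19 · 0.096 = 0.020211, 4/19 · 0.058309 = 0.012276, 4/19 · 0.125 = 0.026316, 4/19 · 0.010974 = 0.0023103; these sum to 0.084504.
By Bayes' rule, P(urn D | data) = (0.026316) / (0.084504) = 0.31141.

0.311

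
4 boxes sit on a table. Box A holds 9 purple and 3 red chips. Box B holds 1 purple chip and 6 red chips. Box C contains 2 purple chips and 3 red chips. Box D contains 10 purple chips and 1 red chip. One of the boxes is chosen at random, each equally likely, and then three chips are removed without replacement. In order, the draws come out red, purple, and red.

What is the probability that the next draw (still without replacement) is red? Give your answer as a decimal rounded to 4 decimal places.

The likelihood of the observed sequence under each hypothesis: P(data | box A) = (3/12)(9/11)(2/10) = 0.040909; P(data | box B) = (6/7)(1/6)(5/5) = 0.14286; P(data | box C) = (3/5)(2/4)(2/3) = 0.2; P(data | box D) = (1/11)(10/10)(0/9) = 0.
Weighting by the prior gives 1/4 · 0.040909 = 0.010227, 1/4 · 0.14286 = 0.035714, 1/4 · 0.2 = 0.05, 1/4 · 0 = 0; with total 0.095942.
Dividing through by the total gives posterior P(box A | data) = 0.1066, P(box B | data) = 0.37225, P(box C | data) = 0.52115, P(box D | data) = 0.
Averaging over the posterior, P(red next | data) = (1/9)(0.1066) + (1)(0.37225) + (1/2)(0.52115) = 0.64467.

0.6447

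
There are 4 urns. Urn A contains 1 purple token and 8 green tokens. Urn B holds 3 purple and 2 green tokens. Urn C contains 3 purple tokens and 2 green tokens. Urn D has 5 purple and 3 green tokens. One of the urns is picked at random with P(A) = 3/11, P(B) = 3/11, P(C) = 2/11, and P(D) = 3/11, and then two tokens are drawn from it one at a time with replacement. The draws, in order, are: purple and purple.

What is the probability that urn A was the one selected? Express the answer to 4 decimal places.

0.0123

The likelihood of the observed sequence under each hypothesis: P(data | urn A) = (1/9)(1/9) = 0.012346; P(data | urn B) = (3/5)(3/5) = 0.36; P(data | urn C) = (3/5)(3/5) = 0.36; P(data | urn D) = (5/8)(5/8) = 0.39062.
Multiplying each by its prior: 3/11 · 0.012346 = 0.003367, 3/11 · 0.36 = 0.098182, 2/11 · 0.36 = 0.065455, 3/11 · 0.39062 = 0.10653; summing to 0.27354.
Therefore the posterior P(urn A | data) = (0.003367) / (0.27354) = 0.012309.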